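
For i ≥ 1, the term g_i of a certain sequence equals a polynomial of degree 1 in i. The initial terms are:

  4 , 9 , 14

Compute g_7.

34

1st diffs: 5, 5 (constant).
So g_i = 5i - 1.
Evaluating at i = 7 gives g_7 = 34.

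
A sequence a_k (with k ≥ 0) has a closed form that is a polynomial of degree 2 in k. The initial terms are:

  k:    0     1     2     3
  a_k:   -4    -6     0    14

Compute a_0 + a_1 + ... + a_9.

830

1st diffs: -2, 6, 14.
2nd diffs: 8, 8 (constant).
Newton forward-difference form: a_k = -4 + (-2)·C(k,1) + 8·C(k,2).
Continuing: …, 36, 66, 104, 150, …, a_9 = 266.
Summing k = 0..9 (10 terms) gives 830.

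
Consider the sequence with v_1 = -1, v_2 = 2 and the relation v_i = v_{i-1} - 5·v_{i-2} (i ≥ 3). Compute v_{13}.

6607

Applying the relation repeatedly:
v_3 = 7;  v_4 = -3;  v_5 = -38;  …;  v_{10} = -1963;  v_{11} = 802;  v_{12} = 10617;  v_{13} = 6607.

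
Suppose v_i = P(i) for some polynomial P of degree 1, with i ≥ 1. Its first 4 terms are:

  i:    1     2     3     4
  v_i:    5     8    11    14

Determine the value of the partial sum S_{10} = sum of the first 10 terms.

1st diffs: 3, 3, 3 (constant).
So v_i = 3i + 2.
Continuing: …, 17, 20, 23, 26, …, v_{10} = 32.
Summing i = 1..10 (10 terms) gives 185.

185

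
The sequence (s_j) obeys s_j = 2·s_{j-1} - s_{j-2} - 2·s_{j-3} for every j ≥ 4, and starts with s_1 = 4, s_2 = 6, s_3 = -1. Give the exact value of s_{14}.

-4052

Compute successive terms:
s_4 = -16, s_5 = -43, s_6 = -68, …, s_{11} = 899, s_{12} = 664, s_{13} = -795, s_{14} = -4052.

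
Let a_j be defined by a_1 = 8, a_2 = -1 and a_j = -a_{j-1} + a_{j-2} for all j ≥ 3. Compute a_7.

48

Applying the relation repeatedly:
a_3 = 9  a_4 = -10  a_5 = 19  a_6 = -29  a_7 = 48.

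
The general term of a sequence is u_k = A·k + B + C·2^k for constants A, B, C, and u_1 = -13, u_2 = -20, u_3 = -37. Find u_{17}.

-655315

The three given values yield: A + B + 2C = -13; 2A + B + 4C = -20; 3A + B + 8C = -37.
Subtracting the first from the second: A + 2C = -7.
Subtracting the second from the third: A + 4C = -17.
Solving: C = -5, A = 3, then B = -6.
So u_k = 3·k + (-6) + (-5)·2^k; at k=17 this is -655315.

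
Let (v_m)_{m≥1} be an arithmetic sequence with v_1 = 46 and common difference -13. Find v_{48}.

-565

v_m = 46 + (m - 1)·(-13).
v_{48} = 46 + 47·(-13) = -565.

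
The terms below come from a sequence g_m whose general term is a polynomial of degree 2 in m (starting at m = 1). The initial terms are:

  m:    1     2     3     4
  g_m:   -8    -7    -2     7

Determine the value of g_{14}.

1st diffs: 1, 5, 9.
2nd diffs: 4, 4 (constant).
Newton forward-difference form: g_m = -8 + 1·C(m-1,1) + 4·C(m-1,2).
At m = 14: m-1 = 13, so g_{14} = -8 + 13 + 312 = 317.

317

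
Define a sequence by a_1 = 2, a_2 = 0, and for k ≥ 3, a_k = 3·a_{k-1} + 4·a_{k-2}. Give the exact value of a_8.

Applying the relation repeatedly:
a_3 = 8, a_4 = 24, a_5 = 104, a_6 = 408, a_7 = 1640, a_8 = 6552.
(Characteristic roots are 4 and -1.)

6552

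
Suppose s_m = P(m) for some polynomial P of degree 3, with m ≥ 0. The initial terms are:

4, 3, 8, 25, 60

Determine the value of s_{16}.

4068

1st diffs: -1, 5, 17, 35.
2nd diffs: 6, 12, 18.
3rd diffs: 6, 6 (constant).
Newton forward-difference form: s_m = 4 + (-1)·C(m,1) + 6·C(m,2) + 6·C(m,3).
At m = 16: m = 16, so s_{16} = 4 - 16 + 720 + 3360 = 4068.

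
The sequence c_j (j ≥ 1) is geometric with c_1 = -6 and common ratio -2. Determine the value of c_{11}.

c_j = (-6)·(-2)^(j-1).
c_{11} = (-6)·(-2)^10 = -6144.

-6144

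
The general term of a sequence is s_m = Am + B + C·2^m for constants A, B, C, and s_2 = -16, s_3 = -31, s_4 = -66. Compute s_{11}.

At m = 2, 3, 4: 2A + B + 4C = -16; 3A + B + 8C = -31; 4A + B + 16C = -66.
Subtracting the first from the second: A + 4C = -15.
Subtracting the second from the third: A + 8C = -35.
Solving: C = -5, A = 5, then B = -6.
So s_m = 5·m + (-6) + (-5)·2^m; at m=11 this is -10191.

-10191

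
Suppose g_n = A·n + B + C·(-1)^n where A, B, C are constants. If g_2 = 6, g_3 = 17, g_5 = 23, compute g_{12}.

The three given values yield: 2A + B + C = 6; 3A + B - C = 17; 5A + B - C = 23.
Subtracting the first from the second: A - 2C = 11.
Subtracting the second from the third: 2A = 6.
Solving: C = -4, A = 3, then B = 4.
So g_n = 3·n + 4 + (-4)·(-1)^n; at n=12 this is 36.

36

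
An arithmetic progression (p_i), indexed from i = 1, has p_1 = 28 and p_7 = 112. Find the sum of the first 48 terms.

Common difference d = (112 - 28) / (7 - 1) = 14.
p_i = 28 + (i - 1)·14.
p_{48} = 686; S = 48·(28 + 686)/2 = 17136.

17136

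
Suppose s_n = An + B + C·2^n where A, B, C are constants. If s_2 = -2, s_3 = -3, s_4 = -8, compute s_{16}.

At n = 2, 3, 4: 2A + B + 4C = -2; 3A + B + 8C = -3; 4A + B + 16C = -8.
Subtracting the first from the second: A + 4C = -1.
Subtracting the second from the third: A + 8C = -5.
Solving: C = -1, A = 3, then B = -4.
Hence s_{16} = 3·16 + (-4) + (-1)·65536 = -65492.

-65492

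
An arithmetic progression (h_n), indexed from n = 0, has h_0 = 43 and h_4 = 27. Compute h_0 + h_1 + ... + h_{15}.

Common difference d = (27 - 43) / (4 - 0) = -4.
h_n = 43 + (n - 0)·(-4).
h_{15} = -17; S = 16·(43 + (-17))/2 = 208.

208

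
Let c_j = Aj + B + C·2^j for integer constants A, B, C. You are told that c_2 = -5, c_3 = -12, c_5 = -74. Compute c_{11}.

Plug in j = 2, 3, 5: 2A + B + 4C = -5; 3A + B + 8C = -12; 5A + B + 32C = -74.
Subtracting the first from the second: A + 4C = -7.
Subtracting the second from the third: 2A + 24C = -62.
Solving: C = -3, A = 5, then B = -3.
Hence c_{11} = 5·11 + (-3) + (-3)·2048 = -6092.

-6092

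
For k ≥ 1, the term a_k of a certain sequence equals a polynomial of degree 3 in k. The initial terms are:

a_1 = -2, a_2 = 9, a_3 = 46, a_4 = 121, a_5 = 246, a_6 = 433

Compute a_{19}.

13966

1st diffs: 11, 37, 75, 125, 187.
2nd diffs: 26, 38, 50, 62.
3rd diffs: 12, 12, 12 (constant).
So a_k = 2k^3 + k^2 - 6k + 1.
Evaluating at k = 19 gives a_{19} = 13966.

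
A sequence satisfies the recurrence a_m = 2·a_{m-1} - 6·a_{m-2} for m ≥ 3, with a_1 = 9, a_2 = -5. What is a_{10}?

Compute successive terms:
a_3 = -64  a_4 = -98  a_5 = 188  a_6 = 964  a_7 = 800  a_8 = -4184  a_9 = -13168  a_{10} = -1232.

-1232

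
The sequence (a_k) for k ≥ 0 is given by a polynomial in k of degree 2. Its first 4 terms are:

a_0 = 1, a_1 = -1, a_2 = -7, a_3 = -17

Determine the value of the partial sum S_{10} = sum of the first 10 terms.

1st diffs: -2, -6, -10.
2nd diffs: -4, -4 (constant).
Newton forward-difference form: a_k = 1 + (-2)·C(k,1) + (-4)·C(k,2).
Continuing: …, -31, -49, -71, -97, …, a_9 = -161.
Summing k = 0..9 (10 terms) gives -560.

-560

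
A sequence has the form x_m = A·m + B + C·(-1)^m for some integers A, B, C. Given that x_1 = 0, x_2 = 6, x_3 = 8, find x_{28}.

110

Write the equations: A + B - C = 0; 2A + B + C = 6; 3A + B - C = 8.
Subtracting the first from the second: A + 2C = 6.
Subtracting the second from the third: A - 2C = 2.
Solving: C = 1, A = 4, then B = -3.
Therefore x_{28} = 112 + (-3) + 1·1 = 110.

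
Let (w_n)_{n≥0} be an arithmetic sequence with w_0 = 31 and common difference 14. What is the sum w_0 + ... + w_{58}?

25783

w_n = 31 + (n - 0)·14.
w_{58} = 843; S = 59·(31 + 843)/2 = 25783.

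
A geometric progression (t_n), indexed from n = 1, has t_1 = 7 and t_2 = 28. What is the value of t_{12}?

29360128

Common ratio r = 4.
t_n = 7·4^(n-1).
t_{12} = 7·4^11 = 29360128.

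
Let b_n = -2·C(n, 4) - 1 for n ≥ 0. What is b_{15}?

C(15, 4) = 1365, so b_{15} = -2731.

-2731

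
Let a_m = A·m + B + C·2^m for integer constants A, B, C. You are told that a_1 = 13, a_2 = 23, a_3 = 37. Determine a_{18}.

The three given values yield: A + B + 2C = 13; 2A + B + 4C = 23; 3A + B + 8C = 37.
Subtracting the first from the second: A + 2C = 10.
Subtracting the second from the third: A + 4C = 14.
Solving: C = 2, A = 6, then B = 3.
Hence a_{18} = 6·18 + 3 + 2·262144 = 524399.

524399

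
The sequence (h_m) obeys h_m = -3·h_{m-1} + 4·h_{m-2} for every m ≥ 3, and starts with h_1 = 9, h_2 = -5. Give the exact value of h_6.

-2861

Compute successive terms:
h_3 = 51, h_4 = -173, h_5 = 723, h_6 = -2861.
(Characteristic roots are 1 and -4.)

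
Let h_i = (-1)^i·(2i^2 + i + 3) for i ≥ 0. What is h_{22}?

993

(-1)^22 = 1; 2i^2 + i + 3 at i=22 is 993; so h_{22} = 993.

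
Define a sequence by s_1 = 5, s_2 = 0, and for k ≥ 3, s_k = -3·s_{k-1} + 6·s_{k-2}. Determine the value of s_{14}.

-254894850

Iterate the recurrence:
s_3 = 30; s_4 = -90; s_5 = 450; …; s_{11} = 3049650; s_{12} = -13333410; s_{13} = 58298130; s_{14} = -254894850.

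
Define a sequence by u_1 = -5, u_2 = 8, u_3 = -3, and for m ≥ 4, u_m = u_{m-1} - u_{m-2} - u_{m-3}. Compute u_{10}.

-28

Iterate the recurrence:
u_4 = -6  u_5 = -11  u_6 = -2  u_7 = 15  u_8 = 28  u_9 = 15  u_{10} = -28.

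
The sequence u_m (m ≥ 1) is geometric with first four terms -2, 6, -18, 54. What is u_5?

Common ratio r = -3.
u_m = (-2)·(-3)^(m-1).
u_5 = (-2)·(-3)^4 = -162.

-162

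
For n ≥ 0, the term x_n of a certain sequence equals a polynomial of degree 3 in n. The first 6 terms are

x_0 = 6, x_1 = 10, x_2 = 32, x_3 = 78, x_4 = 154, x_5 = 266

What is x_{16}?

5590

1st diffs: 4, 22, 46, 76, 112.
2nd diffs: 18, 24, 30, 36.
3rd diffs: 6, 6, 6 (constant).
So x_n = n^3 + 6n^2 - 3n + 6.
Evaluating at n = 16 gives x_{16} = 5590.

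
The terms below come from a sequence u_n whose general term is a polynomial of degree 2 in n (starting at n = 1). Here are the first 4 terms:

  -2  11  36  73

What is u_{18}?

1851

1st diffs: 13, 25, 37.
2nd diffs: 12, 12 (constant).
Newton forward-difference form: u_n = -2 + 13·C(n-1,1) + 12·C(n-1,2).
At n = 18: n-1 = 17, so u_{18} = -2 + 221 + 1632 = 1851.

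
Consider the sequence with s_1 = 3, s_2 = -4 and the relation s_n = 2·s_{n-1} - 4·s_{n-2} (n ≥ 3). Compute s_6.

160

Compute successive terms:
s_3 = -20; s_4 = -24; s_5 = 32; s_6 = 160.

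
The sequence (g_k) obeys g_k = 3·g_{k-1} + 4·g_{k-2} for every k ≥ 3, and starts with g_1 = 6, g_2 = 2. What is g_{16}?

Step forward from the initial values:
g_3 = 30;  g_4 = 98;  g_5 = 414;  …;  g_{13} = 26843550;  g_{14} = 107374178;  g_{15} = 429496734;  g_{16} = 1717986914.
(Characteristic roots are 4 and -1.)

1717986914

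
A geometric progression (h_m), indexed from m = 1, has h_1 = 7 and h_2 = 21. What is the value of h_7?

Common ratio r = 3.
h_m = 7·3^(m-1).
h_7 = 7·3^6 = 5103.

5103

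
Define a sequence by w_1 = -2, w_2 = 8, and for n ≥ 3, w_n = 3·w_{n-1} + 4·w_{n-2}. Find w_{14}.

80530640

Compute successive terms:
w_3 = 16; w_4 = 80; w_5 = 304; …; w_{11} = 1258288; w_{12} = 5033168; w_{13} = 20132656; w_{14} = 80530640.
(Characteristic roots are 4 and -1.)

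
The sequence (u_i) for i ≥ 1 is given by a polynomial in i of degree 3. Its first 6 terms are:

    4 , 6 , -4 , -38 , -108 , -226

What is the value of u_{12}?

-2614

1st diffs: 2, -10, -34, -70, -118.
2nd diffs: -12, -24, -36, -48.
3rd diffs: -12, -12, -12 (constant).
So u_i = -2i^3 + 6i^2 - 2i + 2.
Evaluating at i = 12 gives u_{12} = -2614.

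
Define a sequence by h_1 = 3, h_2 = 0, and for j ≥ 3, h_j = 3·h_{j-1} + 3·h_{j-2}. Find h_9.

Applying the relation repeatedly:
h_3 = 9, h_4 = 27, h_5 = 108, h_6 = 405, h_7 = 1539, h_8 = 5832, h_9 = 22113.

22113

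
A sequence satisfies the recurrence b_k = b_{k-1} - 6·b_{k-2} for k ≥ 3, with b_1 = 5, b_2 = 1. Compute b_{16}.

Step forward from the initial values:
b_3 = -29, b_4 = -35, b_5 = 139, …, b_{13} = -163925, b_{14} = 322141, b_{15} = 1305691, b_{16} = -627155.

-627155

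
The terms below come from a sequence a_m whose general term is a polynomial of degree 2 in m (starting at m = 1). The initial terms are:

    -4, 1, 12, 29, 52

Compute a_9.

204

1st diffs: 5, 11, 17, 23.
2nd diffs: 6, 6, 6 (constant).
Newton forward-difference form: a_m = -4 + 5·C(m-1,1) + 6·C(m-1,2).
At m = 9: m-1 = 8, so a_9 = -4 + 40 + 168 = 204.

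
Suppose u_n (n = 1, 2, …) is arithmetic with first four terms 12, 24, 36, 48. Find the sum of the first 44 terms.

11880

Common difference d = 12.
u_n = 12 + (n - 1)·12.
u_{44} = 528; S = 44·(12 + 528)/2 = 11880.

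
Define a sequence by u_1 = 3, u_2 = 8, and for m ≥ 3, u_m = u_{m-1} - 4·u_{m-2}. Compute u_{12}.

u_3 = -4;  u_4 = -36;  u_5 = -20;  u_6 = 124;  u_7 = 204;  u_8 = -292;  u_9 = -1108;  u_{10} = 60;  u_{11} = 4492;  u_{12} = 4252.

4252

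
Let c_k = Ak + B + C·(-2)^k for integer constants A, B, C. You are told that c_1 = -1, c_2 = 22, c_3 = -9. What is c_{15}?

-98229

At k = 1, 2, 3: A + B - 2C = -1; 2A + B + 4C = 22; 3A + B - 8C = -9.
Subtracting the first from the second: A + 6C = 23.
Subtracting the second from the third: A - 12C = -31.
Solving: C = 3, A = 5, then B = 0.
Therefore c_{15} = 75 + 0 + 3·(-32768) = -98229.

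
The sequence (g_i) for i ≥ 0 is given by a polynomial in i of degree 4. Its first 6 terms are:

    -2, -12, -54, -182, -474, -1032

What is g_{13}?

-35232

1st diffs: -10, -42, -128, -292, -558.
2nd diffs: -32, -86, -164, -266.
3rd diffs: -54, -78, -102.
4th diffs: -24, -24 (constant).
Newton forward-difference form: g_i = -2 + (-10)·C(i,1) + (-32)·C(i,2) + (-54)·C(i,3) + (-24)·C(i,4).
At i = 13: i = 13, so g_{13} = -2 - 130 - 2496 - 15444 - 17160 = -35232.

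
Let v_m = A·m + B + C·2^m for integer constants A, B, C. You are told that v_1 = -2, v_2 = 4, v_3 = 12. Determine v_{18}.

262208

Plug in m = 1, 2, 3: A + B + 2C = -2; 2A + B + 4C = 4; 3A + B + 8C = 12.
Subtracting the first from the second: A + 2C = 6.
Subtracting the second from the third: A + 4C = 8.
Solving: C = 1, A = 4, then B = -8.
Therefore v_{18} = 72 + (-8) + 1·262144 = 262208.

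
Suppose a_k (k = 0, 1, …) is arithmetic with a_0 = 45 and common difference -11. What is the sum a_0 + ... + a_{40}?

a_k = 45 + (k - 0)·(-11).
a_{40} = -395; S = 41·(45 + (-395))/2 = -7175.

-7175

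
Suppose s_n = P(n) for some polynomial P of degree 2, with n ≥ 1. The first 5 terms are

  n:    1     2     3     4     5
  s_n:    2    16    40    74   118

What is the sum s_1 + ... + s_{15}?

6050

1st diffs: 14, 24, 34, 44.
2nd diffs: 10, 10, 10 (constant).
So s_n = 5n^2 - n - 2.
Continuing: …, 172, 236, 310, 394, …, s_{15} = 1108.
Summing n = 1..15 (15 terms) gives 6050.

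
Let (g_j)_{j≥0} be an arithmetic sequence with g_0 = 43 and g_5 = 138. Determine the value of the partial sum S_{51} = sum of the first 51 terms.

26418

Common difference d = (138 - 43) / (5 - 0) = 19.
g_j = 43 + (j - 0)·19.
g_{50} = 993; S = 51·(43 + 993)/2 = 26418.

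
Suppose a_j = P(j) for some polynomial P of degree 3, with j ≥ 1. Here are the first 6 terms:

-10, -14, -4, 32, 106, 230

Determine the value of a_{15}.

5576

1st diffs: -4, 10, 36, 74, 124.
2nd diffs: 14, 26, 38, 50.
3rd diffs: 12, 12, 12 (constant).
Newton forward-difference form: a_j = -10 + (-4)·C(j-1,1) + 14·C(j-1,2) + 12·C(j-1,3).
At j = 15: j-1 = 14, so a_{15} = -10 - 56 + 1274 + 4368 = 5576.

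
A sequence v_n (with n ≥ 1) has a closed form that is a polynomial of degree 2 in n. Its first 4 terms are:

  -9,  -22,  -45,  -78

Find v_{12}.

-702

1st diffs: -13, -23, -33.
2nd diffs: -10, -10 (constant).
So v_n = -5n^2 + 2n - 6.
Evaluating at n = 12 gives v_{12} = -702.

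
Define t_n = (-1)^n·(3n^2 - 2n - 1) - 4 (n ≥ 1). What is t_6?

91

(-1)^6 = 1; 3n^2 - 2n - 1 at n=6 is 95; so t_6 = 91.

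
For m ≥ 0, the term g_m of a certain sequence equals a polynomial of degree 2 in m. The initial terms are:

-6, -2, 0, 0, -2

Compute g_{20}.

-306

1st diffs: 4, 2, 0, -2.
2nd diffs: -2, -2, -2 (constant).
Newton forward-difference form: g_m = -6 + 4·C(m,1) + (-2)·C(m,2).
At m = 20: m = 20, so g_{20} = -6 + 80 - 380 = -306.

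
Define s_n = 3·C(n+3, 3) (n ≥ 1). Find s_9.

660

C(12, 3) = 220, so s_9 = 660.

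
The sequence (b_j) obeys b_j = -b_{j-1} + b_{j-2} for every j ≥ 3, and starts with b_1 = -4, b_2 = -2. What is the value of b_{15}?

-178

Step forward from the initial values:
b_3 = -2;  b_4 = 0;  b_5 = -2;  …;  b_{12} = 42;  b_{13} = -68;  b_{14} = 110;  b_{15} = -178.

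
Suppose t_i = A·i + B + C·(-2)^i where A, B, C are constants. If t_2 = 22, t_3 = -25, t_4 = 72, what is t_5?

-119

At i = 2, 3, 4: 2A + B + 4C = 22; 3A + B - 8C = -25; 4A + B + 16C = 72.
Subtracting the first from the second: A - 12C = -47.
Subtracting the second from the third: A + 24C = 97.
Solving: C = 4, A = 1, then B = 4.
Hence t_5 = 1·5 + 4 + 4·(-32) = -119.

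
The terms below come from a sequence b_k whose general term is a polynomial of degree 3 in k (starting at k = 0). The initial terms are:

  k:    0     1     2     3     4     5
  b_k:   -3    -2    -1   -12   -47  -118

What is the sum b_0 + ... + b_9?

1st diffs: 1, 1, -11, -35, -71.
2nd diffs: 0, -12, -24, -36.
3rd diffs: -12, -12, -12 (constant).
So b_k = -2k^3 + 6k^2 - 3k - 3.
Continuing: -237, -416, -667, -1002.
Summing k = 0..9 (10 terms) gives -2505.

-2505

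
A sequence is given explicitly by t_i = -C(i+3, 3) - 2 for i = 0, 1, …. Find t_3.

-22

C(6, 3) = 20, so t_3 = -22.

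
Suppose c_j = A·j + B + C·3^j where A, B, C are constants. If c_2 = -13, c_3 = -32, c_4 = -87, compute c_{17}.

Write the equations: 2A + B + 9C = -13; 3A + B + 27C = -32; 4A + B + 81C = -87.
Subtracting the first from the second: A + 18C = -19.
Subtracting the second from the third: A + 54C = -55.
Solving: C = -1, A = -1, then B = -2.
So c_j = -1·j + (-2) + (-1)·3^j; at j=17 this is -129140182.

-129140182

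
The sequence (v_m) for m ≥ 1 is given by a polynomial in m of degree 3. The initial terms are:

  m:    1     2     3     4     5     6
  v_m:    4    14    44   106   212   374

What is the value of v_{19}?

13036

1st diffs: 10, 30, 62, 106, 162.
2nd diffs: 20, 32, 44, 56.
3rd diffs: 12, 12, 12 (constant).
Newton forward-difference form: v_m = 4 + 10·C(m-1,1) + 20·C(m-1,2) + 12·C(m-1,3).
At m = 19: m-1 = 18, so v_{19} = 4 + 180 + 3060 + 9792 = 13036.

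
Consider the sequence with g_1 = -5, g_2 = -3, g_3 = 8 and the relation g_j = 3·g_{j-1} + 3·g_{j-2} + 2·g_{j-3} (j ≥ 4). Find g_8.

1953

Iterate the recurrence:
g_4 = 5;  g_5 = 33;  g_6 = 130;  g_7 = 499;  g_8 = 1953.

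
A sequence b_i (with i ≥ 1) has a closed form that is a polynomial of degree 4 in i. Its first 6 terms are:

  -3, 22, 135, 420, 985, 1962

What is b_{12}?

1st diffs: 25, 113, 285, 565, 977.
2nd diffs: 88, 172, 280, 412.
3rd diffs: 84, 108, 132.
4th diffs: 24, 24 (constant).
Newton forward-difference form: b_i = -3 + 25·C(i-1,1) + 88·C(i-1,2) + 84·C(i-1,3) + 24·C(i-1,4).
At i = 12: i-1 = 11, so b_{12} = -3 + 275 + 4840 + 13860 + 7920 = 26892.

26892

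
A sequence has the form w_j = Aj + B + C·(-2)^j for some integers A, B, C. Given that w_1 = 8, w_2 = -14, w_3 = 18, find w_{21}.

6291378

Plug in j = 1, 2, 3: A + B - 2C = 8; 2A + B + 4C = -14; 3A + B - 8C = 18.
Subtracting the first from the second: A + 6C = -22.
Subtracting the second from the third: A - 12C = 32.
Solving: C = -3, A = -4, then B = 6.
So w_j = -4·j + 6 + (-3)·(-2)^j; at j=21 this is 6291378.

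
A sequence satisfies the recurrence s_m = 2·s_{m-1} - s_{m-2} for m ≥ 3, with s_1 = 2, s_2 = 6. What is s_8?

Iterate the recurrence:
s_3 = 10, s_4 = 14, s_5 = 18, s_6 = 22, s_7 = 26, s_8 = 30.
(Characteristic roots are 1 and 1.)

30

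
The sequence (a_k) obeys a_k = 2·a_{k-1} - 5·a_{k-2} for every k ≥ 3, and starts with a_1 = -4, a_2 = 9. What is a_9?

Compute successive terms:
a_3 = 38, a_4 = 31, a_5 = -128, a_6 = -411, a_7 = -182, a_8 = 1691, a_9 = 4292.

4292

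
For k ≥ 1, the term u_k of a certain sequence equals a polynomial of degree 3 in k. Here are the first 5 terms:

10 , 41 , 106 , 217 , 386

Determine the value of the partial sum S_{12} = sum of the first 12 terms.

1st diffs: 31, 65, 111, 169.
2nd diffs: 34, 46, 58.
3rd diffs: 12, 12 (constant).
Newton forward-difference form: u_k = 10 + 31·C(k-1,1) + 34·C(k-1,2) + 12·C(k-1,3).
Continuing: …, 625, 946, 1361, 1882, …, u_{12} = 4201.
Summing k = 1..12 (12 terms) gives 15586.

15586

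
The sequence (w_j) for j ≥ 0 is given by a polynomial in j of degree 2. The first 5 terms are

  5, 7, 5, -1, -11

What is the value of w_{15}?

-385

1st diffs: 2, -2, -6, -10.
2nd diffs: -4, -4, -4 (constant).
Newton forward-difference form: w_j = 5 + 2·C(j,1) + (-4)·C(j,2).
At j = 15: j = 15, so w_{15} = 5 + 30 - 420 = -385.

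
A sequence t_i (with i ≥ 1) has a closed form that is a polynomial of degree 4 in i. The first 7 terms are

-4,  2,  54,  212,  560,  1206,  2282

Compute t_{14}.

1st diffs: 6, 52, 158, 348, 646, 1076.
2nd diffs: 46, 106, 190, 298, 430.
3rd diffs: 60, 84, 108, 132.
4th diffs: 24, 24, 24 (constant).
Newton forward-difference form: t_i = -4 + 6·C(i-1,1) + 46·C(i-1,2) + 60·C(i-1,3) + 24·C(i-1,4).
At i = 14: i-1 = 13, so t_{14} = -4 + 78 + 3588 + 17160 + 17160 = 37982.

37982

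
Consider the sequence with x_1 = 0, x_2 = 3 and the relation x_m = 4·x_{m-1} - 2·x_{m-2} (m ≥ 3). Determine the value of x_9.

Applying the relation repeatedly:
x_3 = 12; x_4 = 42; x_5 = 144; x_6 = 492; x_7 = 1680; x_8 = 5736; x_9 = 19584.

19584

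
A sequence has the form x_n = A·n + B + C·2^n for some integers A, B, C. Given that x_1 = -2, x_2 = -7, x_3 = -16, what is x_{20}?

Write the equations: A + B + 2C = -2; 2A + B + 4C = -7; 3A + B + 8C = -16.
Subtracting the first from the second: A + 2C = -5.
Subtracting the second from the third: A + 4C = -9.
Solving: C = -2, A = -1, then B = 3.
Therefore x_{20} = -20 + 3 + (-2)·1048576 = -2097169.

-2097169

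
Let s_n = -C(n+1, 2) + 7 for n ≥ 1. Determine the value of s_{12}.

-71

C(13, 2) = 78, so s_{12} = -71.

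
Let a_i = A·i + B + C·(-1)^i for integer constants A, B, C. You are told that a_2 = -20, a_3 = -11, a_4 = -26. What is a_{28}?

Write the equations: 2A + B + C = -20; 3A + B - C = -11; 4A + B + C = -26.
Subtracting the first from the second: A - 2C = 9.
Subtracting the second from the third: A + 2C = -15.
Solving: C = -6, A = -3, then B = -8.
So a_i = -3·i + (-8) + (-6)·(-1)^i; at i=28 this is -98.

-98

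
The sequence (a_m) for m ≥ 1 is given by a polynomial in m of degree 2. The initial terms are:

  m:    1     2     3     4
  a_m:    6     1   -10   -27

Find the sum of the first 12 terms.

1st diffs: -5, -11, -17.
2nd diffs: -6, -6 (constant).
So a_m = -3m^2 + 4m + 5.
Continuing: …, -50, -79, -114, -155, …, a_{12} = -379.
Summing m = 1..12 (12 terms) gives -1578.

-1578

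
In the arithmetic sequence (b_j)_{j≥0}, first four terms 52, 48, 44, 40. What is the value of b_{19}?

-24

Common difference d = -4.
b_j = 52 + (j - 0)·(-4).
b_{19} = 52 + 19·(-4) = -24.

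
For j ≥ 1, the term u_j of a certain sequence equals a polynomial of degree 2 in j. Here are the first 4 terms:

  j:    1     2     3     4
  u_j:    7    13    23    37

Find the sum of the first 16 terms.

1st diffs: 6, 10, 14.
2nd diffs: 4, 4 (constant).
Newton forward-difference form: u_j = 7 + 6·C(j-1,1) + 4·C(j-1,2).
Continuing: …, 55, 77, 103, 133, …, u_{16} = 517.
Summing j = 1..16 (16 terms) gives 3072.

3072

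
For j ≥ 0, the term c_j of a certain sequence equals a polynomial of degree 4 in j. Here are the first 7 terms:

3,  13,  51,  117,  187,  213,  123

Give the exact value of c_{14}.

1st diffs: 10, 38, 66, 70, 26, -90.
2nd diffs: 28, 28, 4, -44, -116.
3rd diffs: 0, -24, -48, -72.
4th diffs: -24, -24, -24 (constant).
Newton forward-difference form: c_j = 3 + 10·C(j,1) + 28·C(j,2) + (-24)·C(j,4).
At j = 14: j = 14, so c_{14} = 3 + 140 + 2548 - 24024 = -21333.

-21333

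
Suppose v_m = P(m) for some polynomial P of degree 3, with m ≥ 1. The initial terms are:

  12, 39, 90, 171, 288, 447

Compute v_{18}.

7815

1st diffs: 27, 51, 81, 117, 159.
2nd diffs: 24, 30, 36, 42.
3rd diffs: 6, 6, 6 (constant).
Newton forward-difference form: v_m = 12 + 27·C(m-1,1) + 24·C(m-1,2) + 6·C(m-1,3).
At m = 18: m-1 = 17, so v_{18} = 12 + 459 + 3264 + 4080 = 7815.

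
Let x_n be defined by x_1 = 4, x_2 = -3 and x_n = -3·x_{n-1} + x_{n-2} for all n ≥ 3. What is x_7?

Applying the relation repeatedly:
x_3 = 13; x_4 = -42; x_5 = 139; x_6 = -459; x_7 = 1516.

1516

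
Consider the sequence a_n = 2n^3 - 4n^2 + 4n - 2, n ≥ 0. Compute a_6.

a_6 = 2·6^3 - 4·6^2 + 4·6 - 2 = 310.

310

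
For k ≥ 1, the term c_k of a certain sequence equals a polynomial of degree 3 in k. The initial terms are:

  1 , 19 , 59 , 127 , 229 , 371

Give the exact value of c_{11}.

1891

1st diffs: 18, 40, 68, 102, 142.
2nd diffs: 22, 28, 34, 40.
3rd diffs: 6, 6, 6 (constant).
Newton forward-difference form: c_k = 1 + 18·C(k-1,1) + 22·C(k-1,2) + 6·C(k-1,3).
At k = 11: k-1 = 10, so c_{11} = 1 + 180 + 990 + 720 = 1891.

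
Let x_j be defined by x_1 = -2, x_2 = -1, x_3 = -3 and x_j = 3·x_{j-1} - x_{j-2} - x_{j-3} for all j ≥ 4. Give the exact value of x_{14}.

Iterate the recurrence:
x_4 = -6; x_5 = -14; x_6 = -33; …; x_{11} = -2667; x_{12} = -6438; x_{13} = -15542; x_{14} = -37521.

-37521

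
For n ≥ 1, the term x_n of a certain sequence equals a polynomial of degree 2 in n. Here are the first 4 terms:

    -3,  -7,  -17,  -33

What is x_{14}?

1st diffs: -4, -10, -16.
2nd diffs: -6, -6 (constant).
So x_n = -3n^2 + 5n - 5.
Evaluating at n = 14 gives x_{14} = -523.

-523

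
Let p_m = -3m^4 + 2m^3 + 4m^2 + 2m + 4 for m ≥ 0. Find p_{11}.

p_{11} = -3·11^4 + 2·11^3 + 4·11^2 + 2·11 + 4 = -40751.

-40751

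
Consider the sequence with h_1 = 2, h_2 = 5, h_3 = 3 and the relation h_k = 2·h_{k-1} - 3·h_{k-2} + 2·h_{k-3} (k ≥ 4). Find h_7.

23

Iterate the recurrence:
h_4 = -5  h_5 = -9  h_6 = 3  h_7 = 23.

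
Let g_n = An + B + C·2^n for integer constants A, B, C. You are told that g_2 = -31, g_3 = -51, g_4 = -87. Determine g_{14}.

-65599

At n = 2, 3, 4: 2A + B + 4C = -31; 3A + B + 8C = -51; 4A + B + 16C = -87.
Subtracting the first from the second: A + 4C = -20.
Subtracting the second from the third: A + 8C = -36.
Solving: C = -4, A = -4, then B = -7.
Hence g_{14} = -4·14 + (-7) + (-4)·16384 = -65599.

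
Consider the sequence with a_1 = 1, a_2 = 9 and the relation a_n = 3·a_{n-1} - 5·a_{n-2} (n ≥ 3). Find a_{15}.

Compute successive terms:
a_3 = 22; a_4 = 21; a_5 = -47; …; a_{12} = 546; a_{13} = -52847; a_{14} = -161271; a_{15} = -219578.

-219578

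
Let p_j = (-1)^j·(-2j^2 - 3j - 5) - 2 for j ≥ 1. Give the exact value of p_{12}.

(-1)^12 = 1; -2j^2 - 3j - 5 at j=12 is -329; so p_{12} = -331.

-331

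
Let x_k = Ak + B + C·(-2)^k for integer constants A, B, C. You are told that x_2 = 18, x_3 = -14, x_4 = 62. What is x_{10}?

Plug in k = 2, 3, 4: 2A + B + 4C = 18; 3A + B - 8C = -14; 4A + B + 16C = 62.
Subtracting the first from the second: A - 12C = -32.
Subtracting the second from the third: A + 24C = 76.
Solving: C = 3, A = 4, then B = -2.
Hence x_{10} = 4·10 + (-2) + 3·1024 = 3110.

3110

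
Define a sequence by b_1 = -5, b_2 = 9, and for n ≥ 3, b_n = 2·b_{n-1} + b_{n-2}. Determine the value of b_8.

Iterate the recurrence:
b_3 = 13;  b_4 = 35;  b_5 = 83;  b_6 = 201;  b_7 = 485;  b_8 = 1171.

1171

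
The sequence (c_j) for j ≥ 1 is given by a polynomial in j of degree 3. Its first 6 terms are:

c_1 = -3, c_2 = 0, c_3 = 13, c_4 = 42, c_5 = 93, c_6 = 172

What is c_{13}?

2013

1st diffs: 3, 13, 29, 51, 79.
2nd diffs: 10, 16, 22, 28.
3rd diffs: 6, 6, 6 (constant).
Newton forward-difference form: c_j = -3 + 3·C(j-1,1) + 10·C(j-1,2) + 6·C(j-1,3).
At j = 13: j-1 = 12, so c_{13} = -3 + 36 + 660 + 1320 = 2013.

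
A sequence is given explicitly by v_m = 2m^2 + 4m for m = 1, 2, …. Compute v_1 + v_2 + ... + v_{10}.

Over m = 1..10: Σm = 55, Σm² = 385.
Total = (2)·385 + (4)·55 = 990.

990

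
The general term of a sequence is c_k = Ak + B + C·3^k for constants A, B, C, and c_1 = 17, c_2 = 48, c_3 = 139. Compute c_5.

Write the equations: A + B + 3C = 17; 2A + B + 9C = 48; 3A + B + 27C = 139.
Subtracting the first from the second: A + 6C = 31.
Subtracting the second from the third: A + 18C = 91.
Solving: C = 5, A = 1, then B = 1.
Hence c_5 = 1·5 + 1 + 5·243 = 1221.

1221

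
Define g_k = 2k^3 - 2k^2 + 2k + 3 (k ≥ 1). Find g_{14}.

5127

g_{14} = 2·14^3 - 2·14^2 + 2·14 + 3 = 5127.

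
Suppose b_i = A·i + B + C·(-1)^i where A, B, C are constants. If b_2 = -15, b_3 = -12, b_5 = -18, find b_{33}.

-102

At i = 2, 3, 5: 2A + B + C = -15; 3A + B - C = -12; 5A + B - C = -18.
Subtracting the first from the second: A - 2C = 3.
Subtracting the second from the third: 2A = -6.
Solving: C = -3, A = -3, then B = -6.
Hence b_{33} = -3·33 + (-6) + (-3)·(-1) = -102.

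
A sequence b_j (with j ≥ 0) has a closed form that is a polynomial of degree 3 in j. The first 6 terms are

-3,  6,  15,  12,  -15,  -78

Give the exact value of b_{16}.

-6579

1st diffs: 9, 9, -3, -27, -63.
2nd diffs: 0, -12, -24, -36.
3rd diffs: -12, -12, -12 (constant).
So b_j = -2j^3 + 6j^2 + 5j - 3.
Evaluating at j = 16 gives b_{16} = -6579.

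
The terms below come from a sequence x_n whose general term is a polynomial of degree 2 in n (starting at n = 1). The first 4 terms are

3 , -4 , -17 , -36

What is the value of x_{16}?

-732

1st diffs: -7, -13, -19.
2nd diffs: -6, -6 (constant).
Newton forward-difference form: x_n = 3 + (-7)·C(n-1,1) + (-6)·C(n-1,2).
At n = 16: n-1 = 15, so x_{16} = 3 - 105 - 630 = -732.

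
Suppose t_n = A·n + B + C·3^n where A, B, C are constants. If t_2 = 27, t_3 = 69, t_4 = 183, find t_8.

At n = 2, 3, 4: 2A + B + 9C = 27; 3A + B + 27C = 69; 4A + B + 81C = 183.
Subtracting the first from the second: A + 18C = 42.
Subtracting the second from the third: A + 54C = 114.
Solving: C = 2, A = 6, then B = -3.
Hence t_8 = 6·8 + (-3) + 2·6561 = 13167.

13167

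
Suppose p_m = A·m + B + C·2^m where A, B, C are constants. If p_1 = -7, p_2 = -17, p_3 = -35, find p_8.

-1037

Plug in m = 1, 2, 3: A + B + 2C = -7; 2A + B + 4C = -17; 3A + B + 8C = -35.
Subtracting the first from the second: A + 2C = -10.
Subtracting the second from the third: A + 4C = -18.
Solving: C = -4, A = -2, then B = 3.
Therefore p_8 = -16 + 3 + (-4)·256 = -1037.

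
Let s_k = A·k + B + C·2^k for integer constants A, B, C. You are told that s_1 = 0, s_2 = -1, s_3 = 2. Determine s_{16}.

Write the equations: A + B + 2C = 0; 2A + B + 4C = -1; 3A + B + 8C = 2.
Subtracting the first from the second: A + 2C = -1.
Subtracting the second from the third: A + 4C = 3.
Solving: C = 2, A = -5, then B = 1.
Therefore s_{16} = -80 + 1 + 2·65536 = 130993.

130993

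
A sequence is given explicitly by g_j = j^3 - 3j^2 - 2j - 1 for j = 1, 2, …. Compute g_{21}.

g_{21} = 1·21^3 - 3·21^2 - 2·21 - 1 = 7895.

7895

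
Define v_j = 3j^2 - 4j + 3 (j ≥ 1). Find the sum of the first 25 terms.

Over j = 1..25: Σj = 325, Σj² = 5525.
Total = (3)·5525 + (-4)·325 + (3)·25 = 15350.

15350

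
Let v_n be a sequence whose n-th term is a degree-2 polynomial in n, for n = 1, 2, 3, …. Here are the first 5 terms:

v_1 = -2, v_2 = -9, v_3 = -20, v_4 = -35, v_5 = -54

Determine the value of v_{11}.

-252

1st diffs: -7, -11, -15, -19.
2nd diffs: -4, -4, -4 (constant).
So v_n = -2n^2 - n + 1.
Evaluating at n = 11 gives v_{11} = -252.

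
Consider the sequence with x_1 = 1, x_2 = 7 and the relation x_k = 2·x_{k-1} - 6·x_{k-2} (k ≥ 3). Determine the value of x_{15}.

Step forward from the initial values:
x_3 = 8, x_4 = -26, x_5 = -100, …, x_{12} = 23392, x_{13} = 133568, x_{14} = 126784, x_{15} = -547840.

-547840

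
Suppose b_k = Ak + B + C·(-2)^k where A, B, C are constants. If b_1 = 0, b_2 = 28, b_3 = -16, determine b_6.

284

Write the equations: A + B - 2C = 0; 2A + B + 4C = 28; 3A + B - 8C = -16.
Subtracting the first from the second: A + 6C = 28.
Subtracting the second from the third: A - 12C = -44.
Solving: C = 4, A = 4, then B = 4.
Therefore b_6 = 24 + 4 + 4·64 = 284.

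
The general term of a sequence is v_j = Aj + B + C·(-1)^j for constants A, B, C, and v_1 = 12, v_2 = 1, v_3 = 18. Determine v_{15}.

Write the equations: A + B - C = 12; 2A + B + C = 1; 3A + B - C = 18.
Subtracting the first from the second: A + 2C = -11.
Subtracting the second from the third: A - 2C = 17.
Solving: C = -7, A = 3, then B = 2.
Therefore v_{15} = 45 + 2 + (-7)·(-1) = 54.

54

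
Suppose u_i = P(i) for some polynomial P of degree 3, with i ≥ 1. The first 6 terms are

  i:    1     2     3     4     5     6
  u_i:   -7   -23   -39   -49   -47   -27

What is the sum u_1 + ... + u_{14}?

4452

1st diffs: -16, -16, -10, 2, 20.
2nd diffs: 0, 6, 12, 18.
3rd diffs: 6, 6, 6 (constant).
Newton forward-difference form: u_i = -7 + (-16)·C(i-1,1) + 6·C(i-1,3).
Continuing: …, 17, 91, 201, 353, …, u_{14} = 1501.
Summing i = 1..14 (14 terms) gives 4452.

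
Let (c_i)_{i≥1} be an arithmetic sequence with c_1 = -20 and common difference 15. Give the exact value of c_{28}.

c_i = -20 + (i - 1)·15.
c_{28} = -20 + 27·15 = 385.

385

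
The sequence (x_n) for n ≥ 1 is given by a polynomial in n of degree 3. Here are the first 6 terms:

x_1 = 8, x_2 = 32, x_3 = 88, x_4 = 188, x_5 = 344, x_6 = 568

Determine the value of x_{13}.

5048

1st diffs: 24, 56, 100, 156, 224.
2nd diffs: 32, 44, 56, 68.
3rd diffs: 12, 12, 12 (constant).
So x_n = 2n^3 + 4n^2 - 2n + 4.
Evaluating at n = 13 gives x_{13} = 5048.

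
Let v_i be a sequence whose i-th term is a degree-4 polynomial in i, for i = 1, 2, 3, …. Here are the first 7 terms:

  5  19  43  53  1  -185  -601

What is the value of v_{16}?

-42415

1st diffs: 14, 24, 10, -52, -186, -416.
2nd diffs: 10, -14, -62, -134, -230.
3rd diffs: -24, -48, -72, -96.
4th diffs: -24, -24, -24 (constant).
So v_i = -i^4 + 6i^3 - 6i^2 + 5i + 1.
Evaluating at i = 16 gives v_{16} = -42415.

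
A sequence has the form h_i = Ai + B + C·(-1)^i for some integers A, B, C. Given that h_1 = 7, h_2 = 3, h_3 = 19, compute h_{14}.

Write the equations: A + B - C = 7; 2A + B + C = 3; 3A + B - C = 19.
Subtracting the first from the second: A + 2C = -4.
Subtracting the second from the third: A - 2C = 16.
Solving: C = -5, A = 6, then B = -4.
Therefore h_{14} = 84 + (-4) + (-5)·1 = 75.

75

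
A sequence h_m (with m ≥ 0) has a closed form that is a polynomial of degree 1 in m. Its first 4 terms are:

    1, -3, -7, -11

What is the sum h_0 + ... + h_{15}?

-464

1st diffs: -4, -4, -4 (constant).
So h_m = -4m + 1.
Continuing: …, -15, -19, -23, -27, …, h_{15} = -59.
Summing m = 0..15 (16 terms) gives -464.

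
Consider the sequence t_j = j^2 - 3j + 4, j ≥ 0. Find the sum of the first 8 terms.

88

Over j = 0..7: Σj = 28, Σj² = 140.
Total = (1)·140 + (-3)·28 + (4)·8 = 88.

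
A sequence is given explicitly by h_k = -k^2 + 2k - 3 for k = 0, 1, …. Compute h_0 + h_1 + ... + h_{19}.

-2150

Over k = 0..19: Σk = 190, Σk² = 2470.
Total = (-1)·2470 + (2)·190 + (-3)·20 = -2150.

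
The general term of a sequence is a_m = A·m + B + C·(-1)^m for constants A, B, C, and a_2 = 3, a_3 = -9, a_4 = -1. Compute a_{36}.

-65

At m = 2, 3, 4: 2A + B + C = 3; 3A + B - C = -9; 4A + B + C = -1.
Subtracting the first from the second: A - 2C = -12.
Subtracting the second from the third: A + 2C = 8.
Solving: C = 5, A = -2, then B = 2.
So a_m = -2·m + 2 + 5·(-1)^m; at m=36 this is -65.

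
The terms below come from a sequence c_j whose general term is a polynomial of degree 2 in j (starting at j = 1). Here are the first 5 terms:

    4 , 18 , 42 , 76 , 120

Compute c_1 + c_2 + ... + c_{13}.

4004

1st diffs: 14, 24, 34, 44.
2nd diffs: 10, 10, 10 (constant).
So c_j = 5j^2 - j.
Continuing: …, 174, 238, 312, 396, …, c_{13} = 832.
Summing j = 1..13 (13 terms) gives 4004.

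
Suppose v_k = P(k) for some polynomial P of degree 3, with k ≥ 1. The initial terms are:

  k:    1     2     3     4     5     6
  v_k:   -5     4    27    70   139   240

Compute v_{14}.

2920

1st diffs: 9, 23, 43, 69, 101.
2nd diffs: 14, 20, 26, 32.
3rd diffs: 6, 6, 6 (constant).
Newton forward-difference form: v_k = -5 + 9·C(k-1,1) + 14·C(k-1,2) + 6·C(k-1,3).
At k = 14: k-1 = 13, so v_{14} = -5 + 117 + 1092 + 1716 = 2920.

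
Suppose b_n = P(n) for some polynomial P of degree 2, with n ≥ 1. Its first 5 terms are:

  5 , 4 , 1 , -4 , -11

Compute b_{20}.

1st diffs: -1, -3, -5, -7.
2nd diffs: -2, -2, -2 (constant).
Newton forward-difference form: b_n = 5 + (-1)·C(n-1,1) + (-2)·C(n-1,2).
At n = 20: n-1 = 19, so b_{20} = 5 - 19 - 342 = -356.

-356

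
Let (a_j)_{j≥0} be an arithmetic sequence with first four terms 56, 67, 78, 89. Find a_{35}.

441

Common difference d = 11.
a_j = 56 + (j - 0)·11.
a_{35} = 56 + 35·11 = 441.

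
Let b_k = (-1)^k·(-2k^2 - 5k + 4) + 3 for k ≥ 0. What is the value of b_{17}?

662

(-1)^17 = -1; -2k^2 - 5k + 4 at k=17 is -659; so b_{17} = 662.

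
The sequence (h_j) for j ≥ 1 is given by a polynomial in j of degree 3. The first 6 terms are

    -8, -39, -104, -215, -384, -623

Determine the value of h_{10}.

-2519

1st diffs: -31, -65, -111, -169, -239.
2nd diffs: -34, -46, -58, -70.
3rd diffs: -12, -12, -12 (constant).
Newton forward-difference form: h_j = -8 + (-31)·C(j-1,1) + (-34)·C(j-1,2) + (-12)·C(j-1,3).
At j = 10: j-1 = 9, so h_{10} = -8 - 279 - 1224 - 1008 = -2519.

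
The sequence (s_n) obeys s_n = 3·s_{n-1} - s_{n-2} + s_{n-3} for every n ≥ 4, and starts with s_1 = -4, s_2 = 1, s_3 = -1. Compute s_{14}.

-203903

Iterate the recurrence:
s_4 = -8; s_5 = -22; s_6 = -59; …; s_{11} = -9601; s_{12} = -26588; s_{13} = -73630; s_{14} = -203903.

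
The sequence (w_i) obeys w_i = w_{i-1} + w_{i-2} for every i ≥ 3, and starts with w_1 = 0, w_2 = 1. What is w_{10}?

34

w_3 = 1; w_4 = 2; w_5 = 3; w_6 = 5; w_7 = 8; w_8 = 13; w_9 = 21; w_{10} = 34.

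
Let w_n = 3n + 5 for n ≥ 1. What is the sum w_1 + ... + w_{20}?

Over n = 1..20: Σn = 210.
Total = (3)·210 + (5)·20 = 730.

730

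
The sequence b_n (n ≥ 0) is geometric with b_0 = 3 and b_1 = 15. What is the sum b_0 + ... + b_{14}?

22888183593

Common ratio r = 5.
b_n = 3·5^(n-0).
S = 3·(5^15 - 1)/(5 - 1) = 3·(30517578125 - 1)/(4) = 22888183593.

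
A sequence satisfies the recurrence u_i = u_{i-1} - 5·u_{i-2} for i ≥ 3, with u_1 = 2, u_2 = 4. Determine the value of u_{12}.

-986

Step forward from the initial values:
u_3 = -6  u_4 = -26  u_5 = 4  u_6 = 134  u_7 = 114  u_8 = -556  u_9 = -1126  u_{10} = 1654  u_{11} = 7284  u_{12} = -986.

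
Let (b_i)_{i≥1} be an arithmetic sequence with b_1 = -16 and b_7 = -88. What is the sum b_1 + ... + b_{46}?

Common difference d = (-88 - (-16)) / (7 - 1) = -12.
b_i = -16 + (i - 1)·(-12).
b_{46} = -556; S = 46·(-16 + (-556))/2 = -13156.

-13156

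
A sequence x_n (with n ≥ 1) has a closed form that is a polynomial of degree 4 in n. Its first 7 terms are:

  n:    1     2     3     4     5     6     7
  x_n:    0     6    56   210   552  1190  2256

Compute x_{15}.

49952

1st diffs: 6, 50, 154, 342, 638, 1066.
2nd diffs: 44, 104, 188, 296, 428.
3rd diffs: 60, 84, 108, 132.
4th diffs: 24, 24, 24 (constant).
Newton forward-difference form: x_n = 6·C(n-1,1) + 44·C(n-1,2) + 60·C(n-1,3) + 24·C(n-1,4).
At n = 15: n-1 = 14, so x_{15} = 84 + 4004 + 21840 + 24024 = 49952.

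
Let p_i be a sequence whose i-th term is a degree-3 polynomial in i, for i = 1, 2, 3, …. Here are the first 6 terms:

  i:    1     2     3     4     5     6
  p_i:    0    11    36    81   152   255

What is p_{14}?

2951

1st diffs: 11, 25, 45, 71, 103.
2nd diffs: 14, 20, 26, 32.
3rd diffs: 6, 6, 6 (constant).
Newton forward-difference form: p_i = 11·C(i-1,1) + 14·C(i-1,2) + 6·C(i-1,3).
At i = 14: i-1 = 13, so p_{14} = 143 + 1092 + 1716 = 2951.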